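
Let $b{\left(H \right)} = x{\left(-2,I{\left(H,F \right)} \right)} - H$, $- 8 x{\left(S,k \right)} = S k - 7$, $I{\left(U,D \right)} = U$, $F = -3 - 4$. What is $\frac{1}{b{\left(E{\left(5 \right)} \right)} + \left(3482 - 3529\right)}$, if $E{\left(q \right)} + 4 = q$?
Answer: $- \frac{8}{375} \approx -0.021333$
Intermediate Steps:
$E{\left(q \right)} = -4 + q$
$F = -7$ ($F = -3 - 4 = -7$)
$x{\left(S,k \right)} = \frac{7}{8} - \frac{S k}{8}$ ($x{\left(S,k \right)} = - \frac{S k - 7}{8} = - \frac{-7 + S k}{8} = \frac{7}{8} - \frac{S k}{8}$)
$b{\left(H \right)} = \frac{7}{8} - \frac{3 H}{4}$ ($b{\left(H \right)} = \left(\frac{7}{8} - - \frac{H}{4}\right) - H = \left(\frac{7}{8} + \frac{H}{4}\right) - H = \frac{7}{8} - \frac{3 H}{4}$)
$\frac{1}{b{\left(E{\left(5 \right)} \right)} + \left(3482 - 3529\right)} = \frac{1}{\left(\frac{7}{8} - \frac{3 \left(-4 + 5\right)}{4}\right) + \left(3482 - 3529\right)} = \frac{1}{\left(\frac{7}{8} - \frac{3}{4}\right) - 47} = \frac{1}{\frac{1}{8} - 47} = \frac{1}{- \frac{375}{8}} = - \frac{8}{375}$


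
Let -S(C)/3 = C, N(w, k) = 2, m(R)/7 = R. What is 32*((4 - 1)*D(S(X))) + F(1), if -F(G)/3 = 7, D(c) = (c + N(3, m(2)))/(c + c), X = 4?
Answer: 19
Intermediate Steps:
m(R) = 7*R
S(C) = -3*C
D(c) = (2 + c)/(2*c) (D(c) = (c + 2)/(c + c) = (2 + c)/((2*c)) = (2 + c)*(1/(2*c)) = (2 + c)/(2*c))
F(G) = -21 (F(G) = -3*7 = -21)
32*((4 - 1)*D(S(X))) + F(1) = 32*((4 - 1)*((2 - 3*4)/(2*((-3*4))))) - 21 = 32*(3*((1/2)*(2 - 12)/(-12))) - 21 = 32*(3*((1/2)*(-1/12)*(-10))) - 21 = 32*(3*(5/12)) - 21 = 32*(5/4) - 21 = 40 - 21 = 19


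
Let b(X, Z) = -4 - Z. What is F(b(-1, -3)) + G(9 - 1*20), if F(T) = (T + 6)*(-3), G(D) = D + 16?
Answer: -10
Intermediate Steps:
G(D) = 16 + D
F(T) = -18 - 3*T (F(T) = (6 + T)*(-3) = -18 - 3*T)
F(b(-1, -3)) + G(9 - 1*20) = (-18 - 3*(-4 - 1*(-3))) + (16 + (9 - 1*20)) = (-18 - 3*(-4 + 3)) + (16 + (9 - 20)) = (-18 - 3*(-1)) + (16 - 11) = (-18 + 3) + 5 = -15 + 5 = -10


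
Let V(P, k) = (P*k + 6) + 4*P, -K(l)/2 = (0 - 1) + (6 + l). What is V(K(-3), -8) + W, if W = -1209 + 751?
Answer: -436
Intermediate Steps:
W = -458
K(l) = -10 - 2*l (K(l) = -2*((0 - 1) + (6 + l)) = -2*(-1 + (6 + l)) = -2*(5 + l) = -10 - 2*l)
V(P, k) = 6 + 4*P + P*k (V(P, k) = (6 + P*k) + 4*P = 6 + 4*P + P*k)
V(K(-3), -8) + W = (6 + 4*(-10 - 2*(-3)) + (-10 - 2*(-3))*(-8)) - 458 = (6 + 4*(-10 + 6) + (-10 + 6)*(-8)) - 458 = (6 + 4*(-4) - 4*(-8)) - 458 = (6 - 16 + 32) - 458 = 22 - 458 = -436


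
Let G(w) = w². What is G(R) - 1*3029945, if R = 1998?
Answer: 962059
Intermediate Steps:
G(R) - 1*3029945 = 1998² - 1*3029945 = 3992004 - 3029945 = 962059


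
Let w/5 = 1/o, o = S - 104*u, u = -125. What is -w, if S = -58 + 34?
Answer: -5/12976 ≈ -0.00038533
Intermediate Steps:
S = -24
o = 12976 (o = -24 - 104*(-125) = -24 + 13000 = 12976)
w = 5/12976 ≈ 0.00038533
-w = -1*5/12976 = -5/12976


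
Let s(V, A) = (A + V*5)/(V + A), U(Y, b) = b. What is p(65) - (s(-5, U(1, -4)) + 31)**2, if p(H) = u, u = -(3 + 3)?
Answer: -95350/81 ≈ -1177.2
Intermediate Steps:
s(V, A) = (A + 5*V)/(A + V)
u = -6 (u = -1*6 = -6)
p(H) = -6
p(65) - (s(-5, U(1, -4)) + 31)**2 = -6 - ((-4 + 5*(-5))/(-4 - 5) + 31)**2 = -6 - ((-4 - 25)/(-9) + 31)**2 = -6 - (-1/9*(-29) + 31)**2 = -6 - (29/9 + 31)**2 = -6 - (308/9)**2 = -6 - 1*94864/81 = -6 - 94864/81 = -95350/81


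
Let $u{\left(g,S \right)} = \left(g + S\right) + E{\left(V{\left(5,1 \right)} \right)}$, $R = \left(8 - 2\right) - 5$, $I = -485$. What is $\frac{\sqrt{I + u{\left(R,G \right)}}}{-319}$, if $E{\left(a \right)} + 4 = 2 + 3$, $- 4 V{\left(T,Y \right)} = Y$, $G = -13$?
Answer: $- \frac{4 i \sqrt{31}}{319} \approx - 0.069815 i$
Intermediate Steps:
$V{\left(T,Y \right)} = - \frac{Y}{4}$
$E{\left(a \right)} = 1$ ($E{\left(a \right)} = -4 + \left(2 + 3\right) = -4 + 5 = 1$)
$R = 1$ ($R = 6 - 5 = 1$)
$u{\left(g,S \right)} = 1 + S + g$ ($u{\left(g,S \right)} = \left(g + S\right) + 1 = \left(S + g\right) + 1 = 1 + S + g$)
$\frac{\sqrt{I + u{\left(R,G \right)}}}{-319} = \frac{\sqrt{-485 + \left(1 - 13 + 1\right)}}{-319} = \sqrt{-485 - 11} \left(- \frac{1}{319}\right) = \sqrt{-496} \left(- \frac{1}{319}\right) = 4 i \sqrt{31} \left(- \frac{1}{319}\right) = - \frac{4 i \sqrt{31}}{319}$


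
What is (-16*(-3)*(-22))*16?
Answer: -16896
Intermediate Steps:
(-16*(-3)*(-22))*16 = (48*(-22))*16 = -1056*16 = -16896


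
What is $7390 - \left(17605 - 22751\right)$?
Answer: $12536$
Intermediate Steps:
$7390 - \left(17605 - 22751\right) = 7390 - -5146 = 7390 + 5146 = 12536$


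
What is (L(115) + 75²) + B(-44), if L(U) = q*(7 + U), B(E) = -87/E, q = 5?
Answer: 274427/44 ≈ 6237.0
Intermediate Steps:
L(U) = 35 + 5*U (L(U) = 5*(7 + U) = 35 + 5*U)
(L(115) + 75²) + B(-44) = ((35 + 5*115) + 75²) - 87/(-44) = ((35 + 575) + 5625) - 87*(-1/44) = (610 + 5625) + 87/44 = 6235 + 87/44 = 274427/44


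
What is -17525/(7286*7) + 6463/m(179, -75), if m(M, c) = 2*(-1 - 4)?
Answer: -82450294/127505 ≈ -646.64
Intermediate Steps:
m(M, c) = -10 (m(M, c) = 2*(-5) = -10)
-17525/(7286*7) + 6463/m(179, -75) = -17525/(7286*7) + 6463/(-10) = -17525/51002 + 6463*(-⅒) = -17525*1/51002 - 6463/10 = -17525/51002 - 6463/10 = -82450294/127505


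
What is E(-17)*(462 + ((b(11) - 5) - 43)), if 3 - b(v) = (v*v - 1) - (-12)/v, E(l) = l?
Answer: -55335/11 ≈ -5030.5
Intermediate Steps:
b(v) = 4 - v**2 - 12/v (b(v) = 3 - ((v*v - 1) - (-12)/v) = 3 - ((v**2 - 1) + 12/v) = 3 - ((-1 + v**2) + 12/v) = 3 - (-1 + v**2 + 12/v) = 3 + (1 - v**2 - 12/v) = 4 - v**2 - 12/v)
E(-17)*(462 + ((b(11) - 5) - 43)) = -17*(462 + (((4 - 1*11**2 - 12/11) - 5) - 43)) = -17*(462 + (((4 - 1*121 - 12*1/11) - 5) - 43)) = -17*(462 + (((4 - 121 - 12/11) - 5) - 43)) = -17*(462 + ((-1299/11 - 5) - 43)) = -17*(462 + (-1354/11 - 43)) = -17*(462 - 1827/11) = -17*3255/11 = -55335/11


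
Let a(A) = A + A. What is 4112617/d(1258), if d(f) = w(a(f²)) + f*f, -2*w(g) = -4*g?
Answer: 4112617/7912820 ≈ 0.51974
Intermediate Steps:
a(A) = 2*A
w(g) = 2*g (w(g) = -(-2)*g = 2*g)
d(f) = 5*f² (d(f) = 2*(2*f²) + f*f = 4*f² + f² = 5*f²)
4112617/d(1258) = 4112617/((5*1258²)) = 4112617/((5*1582564)) = 4112617/7912820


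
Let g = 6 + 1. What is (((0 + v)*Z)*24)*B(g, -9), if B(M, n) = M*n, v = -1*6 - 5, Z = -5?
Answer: -83160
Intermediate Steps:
g = 7
v = -11 (v = -6 - 5 = -11)
(((0 + v)*Z)*24)*B(g, -9) = (((0 - 11)*(-5))*24)*(7*(-9)) = (-11*(-5)*24)*(-63) = (55*24)*(-63) = 1320*(-63) = -83160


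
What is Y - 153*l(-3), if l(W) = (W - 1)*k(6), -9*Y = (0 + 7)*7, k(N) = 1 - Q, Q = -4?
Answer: 27491/9 ≈ 3054.6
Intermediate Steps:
k(N) = 5 (k(N) = 1 - 1*(-4) = 1 + 4 = 5)
Y = -49/9 (Y = -(0 + 7)*7/9 = -7*7/9 = -1/9*49 = -49/9 ≈ -5.4444)
l(W) = -5 + 5*W (l(W) = (W - 1)*5 = (-1 + W)*5 = -5 + 5*W)
Y - 153*l(-3) = -49/9 - 153*(-5 + 5*(-3)) = -49/9 - 153*(-5 - 15) = -49/9 - 153*(-20) = -49/9 + 3060 = 27491/9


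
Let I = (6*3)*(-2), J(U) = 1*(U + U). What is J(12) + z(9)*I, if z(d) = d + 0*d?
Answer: -300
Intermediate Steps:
J(U) = 2*U (J(U) = 1*(2*U) = 2*U)
I = -36 (I = 18*(-2) = -36)
z(d) = d (z(d) = d + 0 = d)
J(12) + z(9)*I = 2*12 + 9*(-36) = 24 - 324 = -300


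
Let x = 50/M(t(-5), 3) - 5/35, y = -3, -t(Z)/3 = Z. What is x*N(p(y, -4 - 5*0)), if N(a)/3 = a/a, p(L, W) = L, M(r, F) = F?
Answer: 347/7 ≈ 49.571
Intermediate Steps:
t(Z) = -3*Z
N(a) = 3 (N(a) = 3*(a/a) = 3*1 = 3)
x = 347/21 (x = 50/3 - 5/35 = 50*(1/3) - 5*1/35 = 50/3 - 1/7 = 347/21 ≈ 16.524)
x*N(p(y, -4 - 5*0)) = (347/21)*3 = 347/7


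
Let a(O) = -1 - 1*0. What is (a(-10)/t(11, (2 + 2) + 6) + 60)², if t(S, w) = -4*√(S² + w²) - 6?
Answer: 11024370893/3062500 + 104997*√221/765625 ≈ 3601.8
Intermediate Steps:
a(O) = -1 (a(O) = -1 + 0 = -1)
t(S, w) = -6 - 4*√(S² + w²)
(a(-10)/t(11, (2 + 2) + 6) + 60)² = (-1/(-6 - 4*√(11² + ((2 + 2) + 6)²)) + 60)² = (-1/(-6 - 4*√(121 + (4 + 6)²)) + 60)² = (-1/(-6 - 4*√(121 + 10²)) + 60)² = (-1/(-6 - 4*√(121 + 100)) + 60)² = (-1/(-6 - 4*√221) + 60)² = (60 - 1/(-6 - 4*√221))²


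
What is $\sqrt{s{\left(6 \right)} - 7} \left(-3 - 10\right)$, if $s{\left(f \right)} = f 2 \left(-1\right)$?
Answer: $- 13 i \sqrt{19} \approx - 56.666 i$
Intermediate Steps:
$s{\left(f \right)} = - 2 f$ ($s{\left(f \right)} = 2 f \left(-1\right) = - 2 f$)
$\sqrt{s{\left(6 \right)} - 7} \left(-3 - 10\right) = \sqrt{\left(-2\right) 6 - 7} \left(-3 - 10\right) = \sqrt{-12 - 7} \left(-13\right) = \sqrt{-19} \left(-13\right) = i \sqrt{19} \left(-13\right) = - 13 i \sqrt{19}$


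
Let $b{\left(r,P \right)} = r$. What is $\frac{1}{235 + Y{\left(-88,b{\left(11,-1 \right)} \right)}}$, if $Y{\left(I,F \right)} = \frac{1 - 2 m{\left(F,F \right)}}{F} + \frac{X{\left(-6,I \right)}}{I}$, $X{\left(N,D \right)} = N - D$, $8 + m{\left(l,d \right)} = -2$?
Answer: $\frac{44}{10383} \approx 0.0042377$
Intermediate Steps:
$m{\left(l,d \right)} = -10$ ($m{\left(l,d \right)} = -8 - 2 = -10$)
$Y{\left(I,F \right)} = \frac{21}{F} + \frac{-6 - I}{I}$ ($Y{\left(I,F \right)} = \frac{1 - -20}{F} + \frac{-6 - I}{I} = \frac{1 + 20}{F} + \frac{-6 - I}{I} = \frac{21}{F} + \frac{-6 - I}{I}$)
$\frac{1}{235 + Y{\left(-88,b{\left(11,-1 \right)} \right)}} = \frac{1}{235 - \left(1 - \frac{21}{11} - \frac{3}{44}\right)} = \frac{1}{235 - - \frac{43}{44}} = \frac{1}{235 + \left(-1 + \frac{3}{44} + \frac{21}{11}\right)} = \frac{1}{235 + \frac{43}{44}} = \frac{1}{\frac{10383}{44}} = \frac{44}{10383}$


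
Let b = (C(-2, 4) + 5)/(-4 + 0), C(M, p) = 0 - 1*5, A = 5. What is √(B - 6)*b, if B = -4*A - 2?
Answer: 0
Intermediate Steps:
C(M, p) = -5 (C(M, p) = 0 - 5 = -5)
B = -22 (B = -4*5 - 2 = -20 - 2 = -22)
b = 0 (b = (-5 + 5)/(-4 + 0) = 0/(-4) = 0*(-¼) = 0)
√(B - 6)*b = √(-22 - 6)*0 = √(-28)*0 = (2*I*√7)*0 = 0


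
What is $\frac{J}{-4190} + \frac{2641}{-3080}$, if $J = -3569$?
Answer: $- \frac{7327}{1290520} \approx -0.0056776$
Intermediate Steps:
$\frac{J}{-4190} + \frac{2641}{-3080} = - \frac{3569}{-4190} + \frac{2641}{-3080} = \left(-3569\right) \left(- \frac{1}{4190}\right) + 2641 \left(- \frac{1}{3080}\right) = \frac{3569}{4190} - \frac{2641}{3080} = - \frac{7327}{1290520}$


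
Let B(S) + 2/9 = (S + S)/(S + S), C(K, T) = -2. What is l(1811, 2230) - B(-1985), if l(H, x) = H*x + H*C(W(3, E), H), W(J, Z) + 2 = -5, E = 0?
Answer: 36314165/9 ≈ 4.0349e+6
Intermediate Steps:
W(J, Z) = -7 (W(J, Z) = -2 - 5 = -7)
B(S) = 7/9 (B(S) = -2/9 + (S + S)/(S + S) = -2/9 + (2*S)/((2*S)) = -2/9 + (2*S)*(1/(2*S)) = -2/9 + 1 = 7/9)
l(H, x) = -2*H + H*x (l(H, x) = H*x + H*(-2) = H*x - 2*H = -2*H + H*x)
l(1811, 2230) - B(-1985) = 1811*(-2 + 2230) - 1*7/9 = 1811*2228 - 7/9 = 4034908 - 7/9 = 36314165/9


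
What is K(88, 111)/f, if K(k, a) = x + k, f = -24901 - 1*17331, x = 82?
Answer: -85/21116 ≈ -0.0040254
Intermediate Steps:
f = -42232 (f = -24901 - 17331 = -42232)
K(k, a) = 82 + k
K(88, 111)/f = (82 + 88)/(-42232) = 170*(-1/42232) = -85/21116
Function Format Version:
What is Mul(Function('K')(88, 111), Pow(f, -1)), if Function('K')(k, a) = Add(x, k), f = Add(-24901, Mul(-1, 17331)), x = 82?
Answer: Rational(-85, 21116) ≈ -0.0040254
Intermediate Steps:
f = -42232 (f = Add(-24901, -17331) = -42232)
Function('K')(k, a) = Add(82, k)
Mul(Function('K')(88, 111), Pow(f, -1)) = Mul(Add(82, 88), Pow(-42232, -1)) = Mul(170, Rational(-1, 42232)) = Rational(-85, 21116)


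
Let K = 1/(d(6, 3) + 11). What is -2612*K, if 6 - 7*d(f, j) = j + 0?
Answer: -4571/20 ≈ -228.55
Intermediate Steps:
d(f, j) = 6/7 - j/7 (d(f, j) = 6/7 - (j + 0)/7 = 6/7 - j/7)
K = 7/80 (K = 1/((6/7 - ⅐*3) + 11) = 1/((6/7 - 3/7) + 11) = 1/(3/7 + 11) = 1/(80/7) = 7/80 ≈ 0.087500)
-2612*K = -2612*7/80 = -4571/20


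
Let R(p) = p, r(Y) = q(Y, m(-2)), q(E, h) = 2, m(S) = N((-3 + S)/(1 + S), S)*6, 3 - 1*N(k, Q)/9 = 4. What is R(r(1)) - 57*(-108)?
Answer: 6158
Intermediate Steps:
N(k, Q) = -9 (N(k, Q) = 27 - 9*4 = 27 - 36 = -9)
m(S) = -54 (m(S) = -9*6 = -54)
r(Y) = 2
R(r(1)) - 57*(-108) = 2 - 57*(-108) = 2 + 6156 = 6158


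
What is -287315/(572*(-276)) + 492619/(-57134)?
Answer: -2788876889/409993584 ≈ -6.8022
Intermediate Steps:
-287315/(572*(-276)) + 492619/(-57134) = -287315/(-157872) + 492619*(-1/57134) = -287315*(-1/157872) - 492619/57134 = 287315/157872 - 492619/57134 = -2788876889/409993584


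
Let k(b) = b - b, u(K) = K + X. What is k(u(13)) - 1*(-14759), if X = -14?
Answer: 14759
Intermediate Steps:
u(K) = -14 + K (u(K) = K - 14 = -14 + K)
k(b) = 0
k(u(13)) - 1*(-14759) = 0 - 1*(-14759) = 0 + 14759 = 14759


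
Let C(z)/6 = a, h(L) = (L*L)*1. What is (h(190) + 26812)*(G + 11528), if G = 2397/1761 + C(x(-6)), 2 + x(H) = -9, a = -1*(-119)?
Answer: 452139295936/587 ≈ 7.7025e+8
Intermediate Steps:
h(L) = L² (h(L) = L²*1 = L²)
a = 119
x(H) = -11 (x(H) = -2 - 9 = -11)
C(z) = 714 (C(z) = 6*119 = 714)
G = 419917/587 (G = 2397/1761 + 714 = 2397*(1/1761) + 714 = 799/587 + 714 = 419917/587 ≈ 715.36)
(h(190) + 26812)*(G + 11528) = (190² + 26812)*(419917/587 + 11528) = (36100 + 26812)*(7186853/587) = 62912*(7186853/587) = 452139295936/587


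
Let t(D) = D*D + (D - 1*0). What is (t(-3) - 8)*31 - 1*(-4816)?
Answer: 4754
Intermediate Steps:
t(D) = D + D² (t(D) = D² + (D + 0) = D² + D = D + D²)
(t(-3) - 8)*31 - 1*(-4816) = (-3*(1 - 3) - 8)*31 - 1*(-4816) = (-3*(-2) - 8)*31 + 4816 = (6 - 8)*31 + 4816 = -2*31 + 4816 = -62 + 4816 = 4754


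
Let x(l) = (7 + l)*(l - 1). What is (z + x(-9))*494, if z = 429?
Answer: 221806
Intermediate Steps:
x(l) = (-1 + l)*(7 + l) (x(l) = (7 + l)*(-1 + l) = (-1 + l)*(7 + l))
(z + x(-9))*494 = (429 + (-7 + (-9)² + 6*(-9)))*494 = (429 + (-7 + 81 - 54))*494 = (429 + 20)*494 = 449*494 = 221806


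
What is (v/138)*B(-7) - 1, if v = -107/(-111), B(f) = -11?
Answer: -16495/15318 ≈ -1.0768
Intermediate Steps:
v = 107/111 (v = -107*(-1/111) = 107/111 ≈ 0.96396)
(v/138)*B(-7) - 1 = ((107/111)/138)*(-11) - 1 = ((107/111)*(1/138))*(-11) - 1 = (107/15318)*(-11) - 1 = -1177/15318 - 1 = -16495/15318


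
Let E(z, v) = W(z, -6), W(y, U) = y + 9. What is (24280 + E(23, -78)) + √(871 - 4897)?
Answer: 24312 + I*√4026 ≈ 24312.0 + 63.451*I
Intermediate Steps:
W(y, U) = 9 + y
E(z, v) = 9 + z
(24280 + E(23, -78)) + √(871 - 4897) = (24280 + (9 + 23)) + √(871 - 4897) = (24280 + 32) + √(-4026) = 24312 + I*√4026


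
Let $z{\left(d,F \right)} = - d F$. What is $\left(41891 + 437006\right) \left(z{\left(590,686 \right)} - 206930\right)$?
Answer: $-292926927990$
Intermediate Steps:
$z{\left(d,F \right)} = - F d$
$\left(41891 + 437006\right) \left(z{\left(590,686 \right)} - 206930\right) = \left(41891 + 437006\right) \left(\left(-1\right) 686 \cdot 590 - 206930\right) = 478897 \left(-404740 - 206930\right) = 478897 \left(-611670\right) = -292926927990$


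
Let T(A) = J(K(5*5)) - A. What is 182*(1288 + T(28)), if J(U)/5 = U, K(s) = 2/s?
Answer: 1146964/5 ≈ 2.2939e+5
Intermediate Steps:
J(U) = 5*U
T(A) = ⅖ - A (T(A) = 5*(2/((5*5))) - A = 5*(2/25) - A = ⅖ - A)
182*(1288 + T(28)) = 182*(1288 + (⅖ - 1*28)) = 182*(1288 + (⅖ - 28)) = 182*(1288 - 138/5) = 182*(6302/5) = 1146964/5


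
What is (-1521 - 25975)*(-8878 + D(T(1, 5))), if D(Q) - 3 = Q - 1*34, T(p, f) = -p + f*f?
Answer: 244301960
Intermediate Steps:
T(p, f) = f**2 - p (T(p, f) = -p + f**2 = f**2 - p)
D(Q) = -31 + Q (D(Q) = 3 + (Q - 1*34) = 3 + (Q - 34) = 3 + (-34 + Q) = -31 + Q)
(-1521 - 25975)*(-8878 + D(T(1, 5))) = (-1521 - 25975)*(-8878 + (-31 + (5**2 - 1*1))) = -27496*(-8878 + (-31 + (25 - 1))) = -27496*(-8878 + (-31 + 24)) = -27496*(-8878 - 7) = -27496*(-8885) = 244301960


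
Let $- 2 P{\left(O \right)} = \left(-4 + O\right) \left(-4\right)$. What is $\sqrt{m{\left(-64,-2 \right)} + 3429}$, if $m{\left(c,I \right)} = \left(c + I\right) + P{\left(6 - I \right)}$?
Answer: $\sqrt{3371} \approx 58.06$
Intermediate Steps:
$P{\left(O \right)} = -8 + 2 O$ ($P{\left(O \right)} = - \frac{\left(-4 + O\right) \left(-4\right)}{2} = - \frac{16 - 4 O}{2} = -8 + 2 O$)
$m{\left(c,I \right)} = 4 + c - I$ ($m{\left(c,I \right)} = \left(c + I\right) + \left(-8 + 2 \left(6 - I\right)\right) = \left(I + c\right) - \left(-4 + 2 I\right) = 4 + c - I$)
$\sqrt{m{\left(-64,-2 \right)} + 3429} = \sqrt{\left(4 - 64 - -2\right) + 3429} = \sqrt{\left(4 - 64 + 2\right) + 3429} = \sqrt{-58 + 3429} = \sqrt{3371}$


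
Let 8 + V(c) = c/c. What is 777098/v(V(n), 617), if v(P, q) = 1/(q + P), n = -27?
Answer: 474029780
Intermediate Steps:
V(c) = -7 (V(c) = -8 + c/c = -8 + 1 = -7)
v(P, q) = 1/(P + q)
777098/v(V(n), 617) = 777098/(1/(-7 + 617)) = 777098/(1/610) = 777098*610 = 474029780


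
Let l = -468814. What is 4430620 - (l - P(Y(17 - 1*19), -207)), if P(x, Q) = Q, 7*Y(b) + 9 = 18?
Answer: 4899227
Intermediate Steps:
Y(b) = 9/7 (Y(b) = -9/7 + (⅐)*18 = -9/7 + 18/7 = 9/7)
4430620 - (l - P(Y(17 - 1*19), -207)) = 4430620 - (-468814 - 1*(-207)) = 4430620 - (-468814 + 207) = 4430620 - 1*(-468607) = 4430620 + 468607 = 4899227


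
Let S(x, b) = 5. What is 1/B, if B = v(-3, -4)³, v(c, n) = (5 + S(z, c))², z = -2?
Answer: 1/1000000 ≈ 1.0000e-6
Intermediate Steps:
v(c, n) = 100 (v(c, n) = (5 + 5)² = 10² = 100)
B = 1000000 (B = 100³ = 1000000)
1/B = 1/1000000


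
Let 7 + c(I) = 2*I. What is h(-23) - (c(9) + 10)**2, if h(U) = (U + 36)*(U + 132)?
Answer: 976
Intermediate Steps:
c(I) = -7 + 2*I
h(U) = (36 + U)*(132 + U)
h(-23) - (c(9) + 10)**2 = (4752 + (-23)**2 + 168*(-23)) - ((-7 + 2*9) + 10)**2 = (4752 + 529 - 3864) - ((-7 + 18) + 10)**2 = 1417 - (11 + 10)**2 = 1417 - 1*21**2 = 1417 - 1*441 = 1417 - 441 = 976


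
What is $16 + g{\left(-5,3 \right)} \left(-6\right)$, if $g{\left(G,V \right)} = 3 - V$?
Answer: $16$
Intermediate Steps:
$16 + g{\left(-5,3 \right)} \left(-6\right) = 16 + \left(3 - 3\right) \left(-6\right) = 16 + 0 \left(-6\right) = 16 + 0 = 16$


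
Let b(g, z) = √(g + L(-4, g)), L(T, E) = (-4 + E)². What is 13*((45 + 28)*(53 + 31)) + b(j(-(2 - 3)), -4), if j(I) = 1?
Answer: 79716 + √10 ≈ 79719.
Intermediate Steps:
b(g, z) = √(g + (-4 + g)²)
13*((45 + 28)*(53 + 31)) + b(j(-(2 - 3)), -4) = 13*((45 + 28)*(53 + 31)) + √(1 + (-4 + 1)²) = 13*(73*84) + √(1 + (-3)²) = 13*6132 + √(1 + 9) = 79716 + √10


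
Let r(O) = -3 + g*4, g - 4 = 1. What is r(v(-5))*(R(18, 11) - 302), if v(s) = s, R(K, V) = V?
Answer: -4947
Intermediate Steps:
g = 5 (g = 4 + 1 = 5)
r(O) = 17 (r(O) = -3 + 5*4 = -3 + 20 = 17)
r(v(-5))*(R(18, 11) - 302) = 17*(11 - 302) = 17*(-291) = -4947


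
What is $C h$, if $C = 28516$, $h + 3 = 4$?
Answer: $28516$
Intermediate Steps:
$h = 1$ ($h = -3 + 4 = 1$)
$C h = 28516 \cdot 1 = 28516$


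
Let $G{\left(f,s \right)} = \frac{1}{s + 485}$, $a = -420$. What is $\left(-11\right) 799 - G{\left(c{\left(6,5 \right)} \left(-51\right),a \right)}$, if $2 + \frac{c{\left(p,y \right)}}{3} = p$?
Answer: $- \frac{571286}{65} \approx -8789.0$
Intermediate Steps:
$c{\left(p,y \right)} = -6 + 3 p$
$G{\left(f,s \right)} = \frac{1}{485 + s}$
$\left(-11\right) 799 - G{\left(c{\left(6,5 \right)} \left(-51\right),a \right)} = \left(-11\right) 799 - \frac{1}{485 - 420} = -8789 - \frac{1}{65} = - \frac{571286}{65}$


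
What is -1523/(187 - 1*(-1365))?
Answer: -1523/1552 ≈ -0.98131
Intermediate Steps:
-1523/(187 - 1*(-1365)) = -1523/(187 + 1365) = -1523/1552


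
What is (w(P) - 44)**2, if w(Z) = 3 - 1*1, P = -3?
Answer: 1764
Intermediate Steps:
w(Z) = 2 (w(Z) = 3 - 1 = 2)
(w(P) - 44)**2 = (2 - 44)**2 = (-42)**2 = 1764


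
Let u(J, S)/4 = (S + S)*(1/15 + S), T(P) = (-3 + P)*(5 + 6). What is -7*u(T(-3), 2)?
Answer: -3472/15 ≈ -231.47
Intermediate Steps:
T(P) = -33 + 11*P (T(P) = (-3 + P)*11 = -33 + 11*P)
u(J, S) = 8*S*(1/15 + S) (u(J, S) = 4*((S + S)*(1/15 + S)) = 4*((2*S)*(1/15 + S)) = 4*(2*S*(1/15 + S)) = 8*S*(1/15 + S))
-7*u(T(-3), 2) = -56*2*(1 + 15*2)/15 = -56*2*(1 + 30)/15 = -56*2*31/15 = -7*496/15 = -3472/15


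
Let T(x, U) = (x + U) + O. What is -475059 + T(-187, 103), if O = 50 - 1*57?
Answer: -475150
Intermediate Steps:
O = -7 (O = 50 - 57 = -7)
T(x, U) = -7 + U + x (T(x, U) = (x + U) - 7 = (U + x) - 7 = -7 + U + x)
-475059 + T(-187, 103) = -475059 + (-7 + 103 - 187) = -475059 - 91 = -475150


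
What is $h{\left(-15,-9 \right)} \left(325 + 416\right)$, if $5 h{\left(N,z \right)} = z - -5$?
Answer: $- \frac{2964}{5} \approx -592.8$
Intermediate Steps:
$h{\left(N,z \right)} = 1 + \frac{z}{5}$ ($h{\left(N,z \right)} = \frac{z - -5}{5} = \frac{z + 5}{5} = \frac{5 + z}{5} = 1 + \frac{z}{5}$)
$h{\left(-15,-9 \right)} \left(325 + 416\right) = \left(1 + \frac{1}{5} \left(-9\right)\right) \left(325 + 416\right) = \left(1 - \frac{9}{5}\right) 741 = \left(- \frac{4}{5}\right) 741 = - \frac{2964}{5}$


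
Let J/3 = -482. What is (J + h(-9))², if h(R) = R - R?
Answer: 2090916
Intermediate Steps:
J = -1446 (J = 3*(-482) = -1446)
h(R) = 0
(J + h(-9))² = (-1446 + 0)² = (-1446)² = 2090916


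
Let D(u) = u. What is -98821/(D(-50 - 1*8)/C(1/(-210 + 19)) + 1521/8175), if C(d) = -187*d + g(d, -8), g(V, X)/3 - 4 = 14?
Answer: 2827785149725/24863543 ≈ 1.1373e+5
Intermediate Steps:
g(V, X) = 54 (g(V, X) = 12 + 3*14 = 12 + 42 = 54)
C(d) = 54 - 187*d (C(d) = -187*d + 54 = 54 - 187*d)
-98821/(D(-50 - 1*8)/C(1/(-210 + 19)) + 1521/8175) = -98821/((-50 - 1*8)/(54 - 187/(-210 + 19)) + 1521/8175) = -98821/((-50 - 8)/(54 - 187/(-191)) + 1521*(1/8175)) = -98821/(-58/(54 - 187*(-1/191)) + 507/2725) = -98821/(-58/(54 + 187/191) + 507/2725) = -98821/(-58/10501/191 + 507/2725) = -98821/(-58*191/10501 + 507/2725) = -98821/(-11078/10501 + 507/2725) = -98821/(-24863543/28615225) = -98821*(-28615225/24863543) = 2827785149725/24863543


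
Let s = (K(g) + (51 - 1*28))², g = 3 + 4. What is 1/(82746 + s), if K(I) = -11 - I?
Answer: 1/82771 ≈ 1.2082e-5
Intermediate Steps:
g = 7
s = 25 (s = ((-11 - 1*7) + (51 - 1*28))² = ((-11 - 7) + (51 - 28))² = (-18 + 23)² = 5² = 25)
1/(82746 + s) = 1/(82746 + 25) = 1/82771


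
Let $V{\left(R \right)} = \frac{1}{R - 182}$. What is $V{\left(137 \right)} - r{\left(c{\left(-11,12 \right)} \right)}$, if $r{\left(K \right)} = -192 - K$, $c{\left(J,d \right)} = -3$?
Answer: $\frac{8504}{45} \approx 188.98$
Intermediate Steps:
$V{\left(R \right)} = \frac{1}{-182 + R}$
$V{\left(137 \right)} - r{\left(c{\left(-11,12 \right)} \right)} = \frac{1}{-182 + 137} - \left(-192 - -3\right) = \frac{1}{-45} - \left(-192 + 3\right) = - \frac{1}{45} - -189 = - \frac{1}{45} + 189 = \frac{8504}{45}$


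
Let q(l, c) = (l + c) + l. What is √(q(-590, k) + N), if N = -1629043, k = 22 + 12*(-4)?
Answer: 17*I*√5641 ≈ 1276.8*I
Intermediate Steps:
k = -26 (k = 22 - 48 = -26)
q(l, c) = c + 2*l (q(l, c) = (c + l) + l = c + 2*l)
√(q(-590, k) + N) = √((-26 + 2*(-590)) - 1629043) = √((-26 - 1180) - 1629043) = √(-1206 - 1629043) = √(-1630249) = 17*I*√5641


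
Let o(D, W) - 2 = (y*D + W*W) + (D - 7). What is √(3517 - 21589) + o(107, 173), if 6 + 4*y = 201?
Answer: 140989/4 + 6*I*√502 ≈ 35247.0 + 134.43*I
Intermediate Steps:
y = 195/4 (y = -3/2 + (¼)*201 = -3/2 + 201/4 = 195/4 ≈ 48.750)
o(D, W) = -5 + W² + 199*D/4 (o(D, W) = 2 + ((195*D/4 + W*W) + (D - 7)) = 2 + ((195*D/4 + W²) + (-7 + D)) = 2 + ((W² + 195*D/4) + (-7 + D)) = 2 + (-7 + W² + 199*D/4) = -5 + W² + 199*D/4)
√(3517 - 21589) + o(107, 173) = √(3517 - 21589) + (-5 + 173² + (199/4)*107) = √(-18072) + (-5 + 29929 + 21293/4) = 6*I*√502 + 140989/4 = 140989/4 + 6*I*√502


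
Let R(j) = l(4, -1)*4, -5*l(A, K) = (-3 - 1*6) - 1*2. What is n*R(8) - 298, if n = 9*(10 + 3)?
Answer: 3658/5 ≈ 731.60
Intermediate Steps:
l(A, K) = 11/5 (l(A, K) = -((-3 - 1*6) - 1*2)/5 = -((-3 - 6) - 2)/5 = -(-9 - 2)/5 = -1/5*(-11) = 11/5)
n = 117 (n = 9*13 = 117)
R(j) = 44/5 (R(j) = (11/5)*4 = 44/5)
n*R(8) - 298 = 117*(44/5) - 298 = 5148/5 - 298 = 3658/5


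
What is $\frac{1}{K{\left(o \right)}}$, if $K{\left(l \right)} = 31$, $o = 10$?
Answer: $\frac{1}{31} \approx 0.032258$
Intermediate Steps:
$\frac{1}{K{\left(o \right)}} = \frac{1}{31}$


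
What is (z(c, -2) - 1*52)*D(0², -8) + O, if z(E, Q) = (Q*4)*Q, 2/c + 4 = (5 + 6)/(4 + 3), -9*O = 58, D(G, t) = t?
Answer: 2534/9 ≈ 281.56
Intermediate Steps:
O = -58/9 (O = -⅑*58 = -58/9 ≈ -6.4444)
c = -14/17 (c = 2/(-4 + (5 + 6)/(4 + 3)) = 2/(-4 + 11/7) = 2/(-17/7) = 2*(-7/17) = -14/17 ≈ -0.82353)
z(E, Q) = 4*Q² (z(E, Q) = (4*Q)*Q = 4*Q²)
(z(c, -2) - 1*52)*D(0², -8) + O = (4*(-2)² - 1*52)*(-8) - 58/9 = (4*4 - 52)*(-8) - 58/9 = (16 - 52)*(-8) - 58/9 = -36*(-8) - 58/9 = 288 - 58/9 = 2534/9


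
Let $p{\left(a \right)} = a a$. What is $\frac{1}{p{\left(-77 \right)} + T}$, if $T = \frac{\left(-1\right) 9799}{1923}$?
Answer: $\frac{1923}{11391668} \approx 0.00016881$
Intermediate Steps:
$p{\left(a \right)} = a^{2}$
$T = - \frac{9799}{1923}$ ($T = \left(-9799\right) \frac{1}{1923} = - \frac{9799}{1923} \approx -5.0957$)
$\frac{1}{p{\left(-77 \right)} + T} = \frac{1}{\left(-77\right)^{2} - \frac{9799}{1923}} = \frac{1}{5929 - \frac{9799}{1923}} = \frac{1}{\frac{11391668}{1923}} = \frac{1923}{11391668}$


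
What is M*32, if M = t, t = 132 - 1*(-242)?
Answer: 11968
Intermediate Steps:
t = 374 (t = 132 + 242 = 374)
M = 374
M*32 = 374*32 = 11968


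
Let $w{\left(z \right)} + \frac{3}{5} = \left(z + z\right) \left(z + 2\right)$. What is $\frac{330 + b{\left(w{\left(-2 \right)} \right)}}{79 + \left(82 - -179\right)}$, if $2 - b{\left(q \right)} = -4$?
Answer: $\frac{84}{85} \approx 0.98824$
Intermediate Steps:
$w{\left(z \right)} = - \frac{3}{5} + 2 z \left(2 + z\right)$ ($w{\left(z \right)} = - \frac{3}{5} + \left(z + z\right) \left(z + 2\right) = - \frac{3}{5} + 2 z \left(2 + z\right)$)
$b{\left(q \right)} = 6$ ($b{\left(q \right)} = 2 - -4 = 2 + 4 = 6$)
$\frac{330 + b{\left(w{\left(-2 \right)} \right)}}{79 + \left(82 - -179\right)} = \frac{330 + 6}{79 + \left(82 - -179\right)} = \frac{336}{79 + \left(82 + 179\right)} = \frac{336}{79 + 261} = \frac{336}{340} = 336 \cdot \frac{1}{340} = \frac{84}{85}$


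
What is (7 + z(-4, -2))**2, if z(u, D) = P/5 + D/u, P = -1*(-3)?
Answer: 6561/100 ≈ 65.610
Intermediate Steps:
P = 3
z(u, D) = 3/5 + D/u
(7 + z(-4, -2))**2 = (7 + (3/5 - 2/(-4)))**2 = (7 + (3/5 - 2*(-1/4)))**2 = (7 + (3/5 + 1/2))**2 = (7 + 11/10)**2 = (81/10)**2 = 6561/100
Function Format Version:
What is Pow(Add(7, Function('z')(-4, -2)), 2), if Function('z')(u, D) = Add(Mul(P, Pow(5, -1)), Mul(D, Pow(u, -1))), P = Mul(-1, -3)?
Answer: Rational(6561, 100) ≈ 65.610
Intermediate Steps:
P = 3
Function('z')(u, D) = Add(Rational(3, 5), Mul(D, Pow(u, -1))) (Function('z')(u, D) = Add(Mul(3, Pow(5, -1)), Mul(D, Pow(u, -1))) = Add(Mul(3, Rational(1, 5)), Mul(D, Pow(u, -1))) = Add(Rational(3, 5), Mul(D, Pow(u, -1))))
Pow(Add(7, Function('z')(-4, -2)), 2) = Pow(Add(7, Add(Rational(3, 5), Mul(-2, Pow(-4, -1)))), 2) = Pow(Add(7, Add(Rational(3, 5), Mul(-2, Rational(-1, 4)))), 2) = Pow(Add(7, Add(Rational(3, 5), Rational(1, 2))), 2) = Pow(Add(7, Rational(11, 10)), 2) = Pow(Rational(81, 10), 2) = Rational(6561, 100)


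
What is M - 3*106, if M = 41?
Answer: -277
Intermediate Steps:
M - 3*106 = 41 - 3*106 = 41 - 318 = -277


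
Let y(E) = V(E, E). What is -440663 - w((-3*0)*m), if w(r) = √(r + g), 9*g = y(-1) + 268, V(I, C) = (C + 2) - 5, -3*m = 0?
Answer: -440663 - 2*√66/3 ≈ -4.4067e+5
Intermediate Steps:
m = 0 (m = -⅓*0 = 0)
V(I, C) = -3 + C (V(I, C) = (2 + C) - 5 = -3 + C)
y(E) = -3 + E
g = 88/3 (g = ((-3 - 1) + 268)/9 = (-4 + 268)/9 = (⅑)*264 = 88/3 ≈ 29.333)
w(r) = √(88/3 + r) (w(r) = √(r + 88/3) = √(88/3 + r))
-440663 - w((-3*0)*m) = -440663 - √(264 + 9*(-3*0*0))/3 = -440663 - √(264 + 9*(0*0))/3 = -440663 - √(264 + 9*0)/3 = -440663 - √(264 + 0)/3 = -440663 - √264/3 = -440663 - 2*√66/3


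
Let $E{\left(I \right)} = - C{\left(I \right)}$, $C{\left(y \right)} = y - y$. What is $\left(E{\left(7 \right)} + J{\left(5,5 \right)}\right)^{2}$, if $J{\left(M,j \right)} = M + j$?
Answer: $100$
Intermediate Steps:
$C{\left(y \right)} = 0$
$E{\left(I \right)} = 0$ ($E{\left(I \right)} = \left(-1\right) 0 = 0$)
$\left(E{\left(7 \right)} + J{\left(5,5 \right)}\right)^{2} = \left(0 + \left(5 + 5\right)\right)^{2} = \left(0 + 10\right)^{2} = 10^{2} = 100$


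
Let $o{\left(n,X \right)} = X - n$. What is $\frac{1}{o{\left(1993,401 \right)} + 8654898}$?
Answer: $\frac{1}{8653306} \approx 1.1556 \cdot 10^{-7}$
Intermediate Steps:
$\frac{1}{o{\left(1993,401 \right)} + 8654898} = \frac{1}{\left(401 - 1993\right) + 8654898} = \frac{1}{-1592 + 8654898} = \frac{1}{8653306}$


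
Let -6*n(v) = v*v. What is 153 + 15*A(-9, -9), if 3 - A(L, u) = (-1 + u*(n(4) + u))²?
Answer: -162042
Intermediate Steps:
n(v) = -v²/6 (n(v) = -v*v/6 = -v²/6)
A(L, u) = 3 - (-1 + u*(-8/3 + u))² (A(L, u) = 3 - (-1 + u*(-⅙*4² + u))² = 3 - (-1 + u*(-⅙*16 + u))² = 3 - (-1 + u*(-8/3 + u))²)
153 + 15*A(-9, -9) = 153 + 15*(3 - (3 - 3*(-9)² + 8*(-9))²/9) = 153 + 15*(3 - (3 - 3*81 - 72)²/9) = 153 + 15*(3 - (3 - 243 - 72)²/9) = 153 + 15*(3 - ⅑*(-312)²) = 153 + 15*(3 - ⅑*97344) = 153 + 15*(3 - 10816) = 153 + 15*(-10813) = 153 - 162195 = -162042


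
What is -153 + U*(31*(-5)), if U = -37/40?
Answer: -77/8 ≈ -9.6250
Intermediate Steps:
U = -37/40 (U = -37*1/40 = -37/40 ≈ -0.92500)
-153 + U*(31*(-5)) = -153 - 1147*(-5)/40 = -153 - 37/40*(-155) = -153 + 1147/8 = -77/8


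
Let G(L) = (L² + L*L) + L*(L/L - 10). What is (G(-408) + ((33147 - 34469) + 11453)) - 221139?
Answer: 125592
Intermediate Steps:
G(L) = -9*L + 2*L² (G(L) = (L² + L²) + L*(1 - 10) = 2*L² + L*(-9) = 2*L² - 9*L = -9*L + 2*L²)
(G(-408) + ((33147 - 34469) + 11453)) - 221139 = (-408*(-9 + 2*(-408)) + ((33147 - 34469) + 11453)) - 221139 = (-408*(-9 - 816) + (-1322 + 11453)) - 221139 = (-408*(-825) + 10131) - 221139 = (336600 + 10131) - 221139 = 346731 - 221139 = 125592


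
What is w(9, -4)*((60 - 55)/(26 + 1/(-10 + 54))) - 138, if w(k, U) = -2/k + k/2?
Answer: -282724/2061 ≈ -137.18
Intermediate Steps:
w(k, U) = k/2 - 2/k (w(k, U) = -2/k + k*(½) = -2/k + k/2 = k/2 - 2/k)
w(9, -4)*((60 - 55)/(26 + 1/(-10 + 54))) - 138 = ((½)*9 - 2/9)*((60 - 55)/(26 + 1/(-10 + 54))) - 138 = (9/2 - 2*⅑)*(5/(26 + 1/44)) - 138 = (9/2 - 2/9)*(5/(26 + 1/44)) - 138 = 77*(5/(1145/44))/18 - 138 = 77*(5*(44/1145))/18 - 138 = (77/18)*(44/229) - 138 = 1694/2061 - 138 = -282724/2061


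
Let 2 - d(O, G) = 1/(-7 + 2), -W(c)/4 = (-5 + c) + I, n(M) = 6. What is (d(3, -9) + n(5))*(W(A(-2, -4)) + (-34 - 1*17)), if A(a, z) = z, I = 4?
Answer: -1271/5 ≈ -254.20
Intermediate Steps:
W(c) = 4 - 4*c (W(c) = -4*((-5 + c) + 4) = -4*(-1 + c) = 4 - 4*c)
d(O, G) = 11/5 (d(O, G) = 2 - 1/(-7 + 2) = 2 - 1/(-5) = 2 - 1*(-⅕) = 2 + ⅕ = 11/5)
(d(3, -9) + n(5))*(W(A(-2, -4)) + (-34 - 1*17)) = (11/5 + 6)*((4 - 4*(-4)) + (-34 - 1*17)) = 41*((4 + 16) + (-34 - 17))/5 = 41*(20 - 51)/5 = (41/5)*(-31) = -1271/5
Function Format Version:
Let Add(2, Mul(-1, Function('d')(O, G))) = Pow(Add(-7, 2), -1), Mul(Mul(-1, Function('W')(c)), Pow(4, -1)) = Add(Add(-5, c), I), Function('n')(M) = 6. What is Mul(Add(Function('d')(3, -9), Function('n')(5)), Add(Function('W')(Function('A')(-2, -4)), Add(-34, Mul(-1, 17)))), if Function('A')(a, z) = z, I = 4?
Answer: Rational(-1271, 5) ≈ -254.20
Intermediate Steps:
Function('W')(c) = Add(4, Mul(-4, c)) (Function('W')(c) = Mul(-4, Add(Add(-5, c), 4)) = Mul(-4, Add(-1, c)) = Add(4, Mul(-4, c)))
Function('d')(O, G) = Rational(11, 5) (Function('d')(O, G) = Add(2, Mul(-1, Pow(Add(-7, 2), -1))) = Add(2, Mul(-1, Pow(-5, -1))) = Add(2, Mul(-1, Rational(-1, 5))) = Add(2, Rational(1, 5)) = Rational(11, 5))
Mul(Add(Function('d')(3, -9), Function('n')(5)), Add(Function('W')(Function('A')(-2, -4)), Add(-34, Mul(-1, 17)))) = Mul(Add(Rational(11, 5), 6), Add(Add(4, Mul(-4, -4)), Add(-34, Mul(-1, 17)))) = Mul(Rational(41, 5), Add(Add(4, 16), Add(-34, -17))) = Mul(Rational(41, 5), Add(20, -51)) = Mul(Rational(41, 5), -31) = Rational(-1271, 5)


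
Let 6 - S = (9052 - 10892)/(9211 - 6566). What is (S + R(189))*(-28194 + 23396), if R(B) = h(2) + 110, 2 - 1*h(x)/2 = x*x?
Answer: -12436416/23 ≈ -5.4071e+5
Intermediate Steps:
h(x) = 4 - 2*x² (h(x) = 4 - 2*x*x = 4 - 2*x²)
S = 154/23 (S = 6 - (9052 - 10892)/(9211 - 6566) = 6 - (-1840)/2645 = 6 - 1*(-16/23) = 6 + 16/23 = 154/23 ≈ 6.6956)
R(B) = 106 (R(B) = (4 - 2*2²) + 110 = (4 - 2*4) + 110 = (4 - 8) + 110 = -4 + 110 = 106)
(S + R(189))*(-28194 + 23396) = (154/23 + 106)*(-28194 + 23396) = (2592/23)*(-4798) = -12436416/23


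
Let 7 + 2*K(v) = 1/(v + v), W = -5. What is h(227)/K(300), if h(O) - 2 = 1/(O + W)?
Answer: -89000/155363 ≈ -0.57285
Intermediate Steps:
h(O) = 2 + 1/(-5 + O) (h(O) = 2 + 1/(O - 5) = 2 + 1/(-5 + O))
K(v) = -7/2 + 1/(4*v) (K(v) = -7/2 + 1/(2*(v + v)) = -7/2 + 1/(2*((2*v))) = -7/2 + (1/(2*v))/2 = -7/2 + 1/(4*v))
h(227)/K(300) = ((-9 + 2*227)/(-5 + 227))/(((¼)*(1 - 14*300)/300)) = ((-9 + 454)/222)/(((¼)*(1/300)*(1 - 4200))) = ((1/222)*445)/(((¼)*(1/300)*(-4199))) = 445/(222*(-4199/1200)) = (445/222)*(-1200/4199) = -89000/155363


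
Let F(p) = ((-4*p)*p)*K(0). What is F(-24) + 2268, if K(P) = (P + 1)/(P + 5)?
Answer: 9036/5 ≈ 1807.2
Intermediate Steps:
K(P) = (1 + P)/(5 + P)
F(p) = -4*p²/5 (F(p) = ((-4*p)*p)*((1 + 0)/(5 + 0)) = (-4*p²)*(1/5) = (-4*p²)*((⅕)*1) = -4*p²*(⅕) = -4*p²/5)
F(-24) + 2268 = -⅘*(-24)² + 2268 = -⅘*576 + 2268 = -2304/5 + 2268 = 9036/5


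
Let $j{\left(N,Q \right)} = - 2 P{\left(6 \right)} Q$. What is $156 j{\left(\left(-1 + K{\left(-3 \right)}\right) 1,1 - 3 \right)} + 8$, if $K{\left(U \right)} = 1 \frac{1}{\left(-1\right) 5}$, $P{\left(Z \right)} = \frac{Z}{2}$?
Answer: $1880$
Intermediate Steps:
$P{\left(Z \right)} = \frac{Z}{2}$ ($P{\left(Z \right)} = Z \frac{1}{2} = \frac{Z}{2}$)
$K{\left(U \right)} = - \frac{1}{5}$ ($K{\left(U \right)} = 1 \frac{1}{-5} = 1 \left(- \frac{1}{5}\right) = - \frac{1}{5}$)
$j{\left(N,Q \right)} = - 6 Q$ ($j{\left(N,Q \right)} = - 2 \cdot \frac{1}{2} \cdot 6 Q = \left(-2\right) 3 Q = - 6 Q$)
$156 j{\left(\left(-1 + K{\left(-3 \right)}\right) 1,1 - 3 \right)} + 8 = 156 \left(- 6 \left(1 - 3\right)\right) + 8 = 156 \left(\left(-6\right) \left(-2\right)\right) + 8 = 156 \cdot 12 + 8 = 1872 + 8 = 1880$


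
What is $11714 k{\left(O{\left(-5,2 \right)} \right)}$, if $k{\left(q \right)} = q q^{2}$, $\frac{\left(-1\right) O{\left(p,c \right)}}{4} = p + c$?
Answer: $20241792$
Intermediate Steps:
$O{\left(p,c \right)} = - 4 c - 4 p$ ($O{\left(p,c \right)} = - 4 \left(p + c\right) = - 4 \left(c + p\right) = - 4 c - 4 p$)
$k{\left(q \right)} = q^{3}$
$11714 k{\left(O{\left(-5,2 \right)} \right)} = 11714 \left(\left(-4\right) 2 - -20\right)^{3} = 11714 \left(-8 + 20\right)^{3} = 11714 \cdot 12^{3} = 11714 \cdot 1728 = 20241792$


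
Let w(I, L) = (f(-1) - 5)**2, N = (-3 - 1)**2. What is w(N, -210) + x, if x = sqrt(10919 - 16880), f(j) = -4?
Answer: 81 + I*sqrt(5961) ≈ 81.0 + 77.208*I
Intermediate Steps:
N = 16 (N = (-4)**2 = 16)
w(I, L) = 81 (w(I, L) = (-4 - 5)**2 = (-9)**2 = 81)
x = I*sqrt(5961) (x = sqrt(-5961) = I*sqrt(5961) ≈ 77.208*I)
w(N, -210) + x = 81 + I*sqrt(5961)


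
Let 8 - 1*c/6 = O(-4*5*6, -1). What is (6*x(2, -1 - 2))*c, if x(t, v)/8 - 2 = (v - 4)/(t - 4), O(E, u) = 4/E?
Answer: 63624/5 ≈ 12725.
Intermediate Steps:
x(t, v) = 16 + 8*(-4 + v)/(-4 + t) (x(t, v) = 16 + 8*((v - 4)/(t - 4)) = 16 + 8*((-4 + v)/(-4 + t)) = 16 + 8*(-4 + v)/(-4 + t))
c = 241/5 (c = 48 - 24/(-4*5*6) = 48 - 24/((-20*6)) = 48 - 24/(-120) = 48 - 24*(-1)/120 = 48 - 6*(-1/30) = 48 + ⅕ = 241/5 ≈ 48.200)
(6*x(2, -1 - 2))*c = (6*(8*(-12 + (-1 - 2) + 2*2)/(-4 + 2)))*(241/5) = (6*(8*(-12 - 3 + 4)/(-2)))*(241/5) = (6*(8*(-½)*(-11)))*(241/5) = (6*44)*(241/5) = 264*(241/5) = 63624/5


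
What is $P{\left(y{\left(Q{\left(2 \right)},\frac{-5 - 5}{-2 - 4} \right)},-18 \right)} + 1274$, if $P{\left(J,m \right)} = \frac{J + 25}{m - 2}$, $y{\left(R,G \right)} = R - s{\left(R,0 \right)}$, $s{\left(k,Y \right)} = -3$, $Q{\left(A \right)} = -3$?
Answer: $\frac{5091}{4} \approx 1272.8$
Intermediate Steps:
$y{\left(R,G \right)} = 3 + R$ ($y{\left(R,G \right)} = R - -3 = R + 3 = 3 + R$)
$P{\left(J,m \right)} = \frac{25 + J}{-2 + m}$ ($P{\left(J,m \right)} = \frac{25 + J}{m + \left(-27 + 25\right)} = \frac{25 + J}{m - 2} = \frac{25 + J}{-2 + m}$)
$P{\left(y{\left(Q{\left(2 \right)},\frac{-5 - 5}{-2 - 4} \right)},-18 \right)} + 1274 = \frac{25 + \left(3 - 3\right)}{-2 - 18} + 1274 = \frac{25 + 0}{-20} + 1274 = \left(- \frac{1}{20}\right) 25 + 1274 = - \frac{5}{4} + 1274 = \frac{5091}{4}$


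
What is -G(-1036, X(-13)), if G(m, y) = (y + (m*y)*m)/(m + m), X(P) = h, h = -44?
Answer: -11806267/518 ≈ -22792.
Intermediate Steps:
X(P) = -44
G(m, y) = (y + y*m**2)/(2*m) (G(m, y) = (y + y*m**2)/((2*m)) = (y + y*m**2)*(1/(2*m)) = (y + y*m**2)/(2*m))
-G(-1036, X(-13)) = -(-44)*(1 + (-1036)**2)/(2*(-1036)) = -(-44)*(-1)*(1 + 1073296)/(2*1036) = -(-44)*(-1)*1073297/(2*1036) = -1*11806267/518 = -11806267/518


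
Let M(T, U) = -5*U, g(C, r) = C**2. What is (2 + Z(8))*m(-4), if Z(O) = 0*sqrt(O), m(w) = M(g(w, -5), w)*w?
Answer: -160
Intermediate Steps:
m(w) = -5*w**2 (m(w) = (-5*w)*w = -5*w**2)
Z(O) = 0
(2 + Z(8))*m(-4) = (2 + 0)*(-5*(-4)**2) = 2*(-5*16) = 2*(-80) = -160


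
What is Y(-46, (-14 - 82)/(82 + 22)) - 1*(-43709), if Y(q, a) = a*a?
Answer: 7386965/169 ≈ 43710.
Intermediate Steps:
Y(q, a) = a²
Y(-46, (-14 - 82)/(82 + 22)) - 1*(-43709) = ((-14 - 82)/(82 + 22))² - 1*(-43709) = (-96/104)² + 43709 = (-96*1/104)² + 43709 = (-12/13)² + 43709 = 144/169 + 43709 = 7386965/169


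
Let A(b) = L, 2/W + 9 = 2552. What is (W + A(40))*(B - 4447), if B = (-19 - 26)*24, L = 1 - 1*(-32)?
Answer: -463831367/2543 ≈ -1.8240e+5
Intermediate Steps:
W = 2/2543 (W = 2/(-9 + 2552) = 2/2543 ≈ 0.00078647)
L = 33 (L = 1 + 32 = 33)
B = -1080 (B = -45*24 = -1080)
A(b) = 33
(W + A(40))*(B - 4447) = (2/2543 + 33)*(-1080 - 4447) = (83921/2543)*(-5527) = -463831367/2543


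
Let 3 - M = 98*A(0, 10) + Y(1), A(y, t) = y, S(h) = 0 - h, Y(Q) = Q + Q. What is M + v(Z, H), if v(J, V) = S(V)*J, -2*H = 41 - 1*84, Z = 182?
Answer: -3912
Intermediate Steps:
Y(Q) = 2*Q
S(h) = -h
H = 43/2 (H = -(41 - 1*84)/2 = -(41 - 84)/2 = -½*(-43) = 43/2 ≈ 21.500)
M = 1 (M = 3 - (98*0 + 2*1) = 3 - (0 + 2) = 3 - 1*2 = 3 - 2 = 1)
v(J, V) = -J*V (v(J, V) = (-V)*J = -J*V)
M + v(Z, H) = 1 - 1*182*43/2 = 1 - 3913 = -3912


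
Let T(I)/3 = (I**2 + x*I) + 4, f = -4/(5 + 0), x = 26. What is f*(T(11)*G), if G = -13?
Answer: 64116/5 ≈ 12823.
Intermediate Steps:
f = -4/5 ≈ -0.80000
T(I) = 12 + 3*I**2 + 78*I (T(I) = 3*((I**2 + 26*I) + 4) = 3*(4 + I**2 + 26*I) = 12 + 3*I**2 + 78*I)
f*(T(11)*G) = -4*(12 + 3*11**2 + 78*11)*(-13)/5 = -4*(12 + 3*121 + 858)*(-13)/5 = -4*(12 + 363 + 858)*(-13)/5 = -4932*(-13)/5 = -4/5*(-16029) = 64116/5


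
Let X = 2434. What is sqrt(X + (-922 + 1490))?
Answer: sqrt(3002) ≈ 54.791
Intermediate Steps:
sqrt(X + (-922 + 1490)) = sqrt(2434 + (-922 + 1490)) = sqrt(2434 + 568) = sqrt(3002)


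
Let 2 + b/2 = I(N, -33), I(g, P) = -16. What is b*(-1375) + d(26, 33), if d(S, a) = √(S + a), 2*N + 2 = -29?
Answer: 49500 + √59 ≈ 49508.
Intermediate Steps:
N = -31/2 (N = -1 + (½)*(-29) = -1 - 29/2 = -31/2 ≈ -15.500)
b = -36 (b = -4 + 2*(-16) = -4 - 32 = -36)
b*(-1375) + d(26, 33) = -36*(-1375) + √(26 + 33) = 49500 + √59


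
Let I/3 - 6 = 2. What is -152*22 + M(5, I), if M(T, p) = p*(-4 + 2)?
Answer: -3392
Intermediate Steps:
I = 24 (I = 18 + 3*2 = 18 + 6 = 24)
M(T, p) = -2*p (M(T, p) = p*(-2) = -2*p)
-152*22 + M(5, I) = -152*22 - 2*24 = -3344 - 48 = -3392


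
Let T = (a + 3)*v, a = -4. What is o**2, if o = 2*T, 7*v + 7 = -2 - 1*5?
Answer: 16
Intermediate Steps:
v = -2 (v = -1 + (-2 - 1*5)/7 = -1 + (-2 - 5)/7 = -1 + (1/7)*(-7) = -1 - 1 = -2)
T = 2 (T = (-4 + 3)*(-2) = -1*(-2) = 2)
o = 4 (o = 2*2 = 4)
o**2 = 4**2 = 16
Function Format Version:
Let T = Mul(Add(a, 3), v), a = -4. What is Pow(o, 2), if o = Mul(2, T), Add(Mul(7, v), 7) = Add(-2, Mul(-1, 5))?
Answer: 16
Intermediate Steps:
v = -2 (v = Add(-1, Mul(Rational(1, 7), Add(-2, Mul(-1, 5)))) = Add(-1, Mul(Rational(1, 7), Add(-2, -5))) = Add(-1, Mul(Rational(1, 7), -7)) = Add(-1, -1) = -2)
T = 2 (T = Mul(Add(-4, 3), -2) = Mul(-1, -2) = 2)
o = 4 (o = Mul(2, 2) = 4)
Pow(o, 2) = Pow(4, 2) = 16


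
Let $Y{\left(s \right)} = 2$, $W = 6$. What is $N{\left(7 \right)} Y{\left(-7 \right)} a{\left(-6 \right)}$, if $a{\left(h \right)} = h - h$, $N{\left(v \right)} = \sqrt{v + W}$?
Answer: $0$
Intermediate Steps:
$N{\left(v \right)} = \sqrt{6 + v}$ ($N{\left(v \right)} = \sqrt{v + 6} = \sqrt{6 + v}$)
$a{\left(h \right)} = 0$
$N{\left(7 \right)} Y{\left(-7 \right)} a{\left(-6 \right)} = \sqrt{6 + 7} \cdot 2 \cdot 0 = \sqrt{13} \cdot 2 \cdot 0 = 2 \sqrt{13} \cdot 0 = 0$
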